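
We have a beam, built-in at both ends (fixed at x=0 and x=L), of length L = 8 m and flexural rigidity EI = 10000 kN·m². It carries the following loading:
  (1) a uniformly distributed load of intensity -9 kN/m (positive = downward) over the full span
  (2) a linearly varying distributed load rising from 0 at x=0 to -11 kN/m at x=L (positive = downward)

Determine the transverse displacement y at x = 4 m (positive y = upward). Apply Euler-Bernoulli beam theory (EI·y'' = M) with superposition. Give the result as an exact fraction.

y(4) = 29/1875 m

Load 1 — uniform load w=-9 kN/m over full span:
  y_1 = -wx²(L-x)²/(24EI) = -(-9)·4²·(8-4)²/(24·10000) = 6/625 m
Load 2 — triangular load w₀=-11 kN/m (0→w₀ over full span):
  y_2 = -w₀x²(L-x)²(x+2L)/(120LEI) = -(-11)·4²·(8-4)²·(4+2·8)/(120·8·10000) = 11/1875 m
Superposition: y = Σ y_i = 29/1875 m ≈ 0.015467 m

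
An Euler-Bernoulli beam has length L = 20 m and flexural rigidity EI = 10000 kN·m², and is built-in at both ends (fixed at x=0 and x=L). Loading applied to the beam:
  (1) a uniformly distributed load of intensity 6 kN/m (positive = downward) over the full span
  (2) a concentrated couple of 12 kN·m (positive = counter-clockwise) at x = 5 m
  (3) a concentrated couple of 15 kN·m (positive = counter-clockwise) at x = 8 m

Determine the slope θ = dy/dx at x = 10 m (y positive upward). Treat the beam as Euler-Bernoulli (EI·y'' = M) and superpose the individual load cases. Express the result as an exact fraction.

Load 1 — uniform load w=6 kN/m over full span:
  θ_1 = -wx(L-x)(L-2x)/(12EI) = -6·10·(20-10)·(20-2·10)/(12·10000) = 0 rad
Load 2 — applied couple M₀=12 kN·m at a=5 m (b=L-a=15):
  θ_2 = (R_Ax²/2 - M_Ax - M₀(x-a))/EI  [x>a] with R_A=27/40, M_A=-9/4 = ((27/40)·10²/2 - (-9/4)·10 - 12·(10-5))/10000 = -3/8000 rad
Load 3 — applied couple M₀=15 kN·m at a=8 m (b=L-a=12):
  θ_3 = (R_Ax²/2 - M_Ax - M₀(x-a))/EI  [x>a] with R_A=27/25, M_A=9/5 = ((27/25)·10²/2 - (9/5)·10 - 15·(10-8))/10000 = 3/5000 rad
Superposition: θ = Σ θ_i = 9/40000 rad ≈ 0.000225 rad

θ(10) = 9/40000 rad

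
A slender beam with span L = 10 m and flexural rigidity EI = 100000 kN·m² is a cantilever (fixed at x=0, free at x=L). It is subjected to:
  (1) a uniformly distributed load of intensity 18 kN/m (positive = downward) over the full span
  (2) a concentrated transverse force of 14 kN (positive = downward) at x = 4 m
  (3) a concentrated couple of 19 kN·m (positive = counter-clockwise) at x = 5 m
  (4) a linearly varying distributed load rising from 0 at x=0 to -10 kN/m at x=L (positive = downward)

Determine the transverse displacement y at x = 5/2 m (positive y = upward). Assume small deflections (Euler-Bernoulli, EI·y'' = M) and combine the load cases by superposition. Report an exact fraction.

Load 1 — uniform load w=18 kN/m over full span:
  y_1 = -wx²(x²-4Lx+6L²)/(24EI) = -18·(5/2)²·((5/2)²-4·10·(5/2)+6·10²)/(24·100000) = -243/10240 m
Load 2 — point force P=14 kN at a=4 m (b=L-a=6):
  y_2 = -Px²(3a-x)/(6EI)  [x≤a] = -14·(5/2)²·(3·4-(5/2))/(6·100000) = -133/96000 m
Load 3 — applied couple M₀=19 kN·m at a=5 m (b=L-a=5):
  y_3 = M₀x²/(2EI)  [x≤a] = 19·(5/2)²/(2·100000) = 19/32000 m
Load 4 — triangular load w₀=-10 kN/m (0→w₀ over full span):
  y_4 = (w₀Lx³/12-w₀L²x²/6-w₀x⁵/(120L))/EI = ((-10)·10·(5/2)³/12-(-10)·10²·(5/2)²/6-(-10)·(5/2)⁵/(120·10))/100000 = 1121/122880 m
Superposition: y = Σ y_i = -15769/1024000 m ≈ -0.015399 m

y(5/2) = -15769/1024000 m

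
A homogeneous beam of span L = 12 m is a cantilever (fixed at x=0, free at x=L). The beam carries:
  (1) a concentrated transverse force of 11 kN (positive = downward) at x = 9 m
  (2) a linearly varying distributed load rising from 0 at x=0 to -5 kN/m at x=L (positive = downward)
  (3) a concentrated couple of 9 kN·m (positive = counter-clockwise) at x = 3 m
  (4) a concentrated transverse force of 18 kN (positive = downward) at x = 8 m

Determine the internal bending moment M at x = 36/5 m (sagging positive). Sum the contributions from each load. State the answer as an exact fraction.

M(36/5) = 393/25 kN·m

Load 1 — point force P=11 kN at a=9 m (b=L-a=3):
  M_1 = -P(a-x)  [x≤a] = -11·(9-(36/5)) = -99/5 kN·m
Load 2 — triangular load w₀=-5 kN/m (0→w₀ over full span):
  M_2 = w₀Lx/2 - w₀L²/3 - w₀x³/(6L) = (-5)·12·(36/5)/2 - (-5)·12²/3 - (-5)·(36/5)³/(6·12) = 1248/25 kN·m
Load 3 — applied couple M₀=9 kN·m at a=3 m (b=L-a=9):
  M_3 = 0  [x>a] = 0 kN·m
Load 4 — point force P=18 kN at a=8 m (b=L-a=4):
  M_4 = -P(a-x)  [x≤a] = -18·(8-(36/5)) = -72/5 kN·m
Superposition: M = Σ M_i = 393/25 kN·m ≈ 15.720000 kN·m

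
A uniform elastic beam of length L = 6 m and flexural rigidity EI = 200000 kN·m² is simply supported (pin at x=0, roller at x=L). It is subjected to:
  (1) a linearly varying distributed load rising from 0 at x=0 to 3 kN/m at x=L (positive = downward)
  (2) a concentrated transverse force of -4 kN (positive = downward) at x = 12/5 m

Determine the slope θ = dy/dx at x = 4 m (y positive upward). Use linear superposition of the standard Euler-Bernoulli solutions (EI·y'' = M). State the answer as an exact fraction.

Load 1 — triangular load w₀=3 kN/m (0→w₀ over full span):
  θ_1 = -w₀(7L⁴-30L²x²+15x⁴)/(360LEI) = -3·(7·6⁴-30·6²·4²+15·4⁴)/(360·6·200000) = 91/3000000 rad
Load 2 — point force P=-4 kN at a=12/5 m (b=L-a=18/5):
  θ_2 = -Pa(2L²-6Lx+3x²+a²)/(6LEI)  [x>a] = -(-4)·(12/5)·(2·6²-6·6·4+3·4²+(12/5)²)/(6·6·200000) = -19/781250 rad
Superposition: θ = Σ θ_i = 451/75000000 rad ≈ 0.000006 rad

θ(4) = 451/75000000 rad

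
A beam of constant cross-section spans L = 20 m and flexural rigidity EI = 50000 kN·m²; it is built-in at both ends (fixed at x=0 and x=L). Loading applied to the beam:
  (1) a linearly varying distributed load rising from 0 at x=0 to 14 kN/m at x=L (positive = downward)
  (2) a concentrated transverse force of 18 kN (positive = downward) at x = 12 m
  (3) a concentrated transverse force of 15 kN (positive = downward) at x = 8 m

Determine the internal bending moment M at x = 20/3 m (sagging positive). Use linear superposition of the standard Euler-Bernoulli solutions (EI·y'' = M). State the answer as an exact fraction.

Load 1 — triangular load w₀=14 kN/m (0→w₀ over full span):
  M_1 = 3w₀Lx/20 - w₀L²/30 - w₀x³/(6L) = 3·14·20·(20/3)/20 - 14·20²/30 - 14·(20/3)³/(6·20) = 4760/81 kN·m
Load 2 — point force P=18 kN at a=12 m (b=L-a=8):
  M_2 = Pb²(3a+b)x/L³ - Pab²/L²  [x≤a] = 18·8²·(3·12+8)·(20/3)/20³ - 18·12·8²/20² = 192/25 kN·m
Load 3 — point force P=15 kN at a=8 m (b=L-a=12):
  M_3 = Pb²(3a+b)x/L³ - Pab²/L²  [x≤a] = 15·12²·(3·8+12)·(20/3)/20³ - 15·8·12²/20² = 108/5 kN·m
Superposition: M = Σ M_i = 178292/2025 kN·m ≈ 88.045432 kN·m

M(20/3) = 178292/2025 kN·m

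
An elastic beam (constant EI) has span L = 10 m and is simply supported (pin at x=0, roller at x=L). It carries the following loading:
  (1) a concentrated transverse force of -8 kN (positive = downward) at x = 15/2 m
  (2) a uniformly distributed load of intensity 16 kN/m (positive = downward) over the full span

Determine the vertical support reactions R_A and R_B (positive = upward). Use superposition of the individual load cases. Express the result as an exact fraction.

Load 1 — point force P=-8 kN at a=15/2 m (b=L-a=5/2):
  R_A = Pb/L = (-8)·(5/2)/10 = -2 kN
  R_B = Pa/L = (-8)·(15/2)/10 = -6 kN
Load 2 — uniform load w=16 kN/m over full span:
  R_A = wL/2 = 16·10/2 = 80 kN
  R_B = wL/2 = 16·10/2 = 80 kN
Superposition: R_A = 78 kN, R_B = 74 kN

R_A = 78 kN, R_B = 74 kN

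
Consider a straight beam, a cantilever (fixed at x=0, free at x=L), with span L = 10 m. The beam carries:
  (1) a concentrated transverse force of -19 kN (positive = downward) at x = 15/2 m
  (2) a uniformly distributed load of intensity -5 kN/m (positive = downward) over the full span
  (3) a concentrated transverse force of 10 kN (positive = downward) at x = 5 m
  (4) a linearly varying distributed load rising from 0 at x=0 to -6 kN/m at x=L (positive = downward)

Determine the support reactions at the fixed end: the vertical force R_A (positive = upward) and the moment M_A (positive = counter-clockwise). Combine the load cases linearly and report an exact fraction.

Load 1 — point force P=-19 kN at a=15/2 m (b=L-a=5/2):
  R_A = P = (-19) = -19 kN
  M_A = Pa = (-19)·(15/2) = -285/2 kN·m
Load 2 — uniform load w=-5 kN/m over full span:
  R_A = wL = (-5)·10 = -50 kN
  M_A = wL²/2 = (-5)·10²/2 = -250 kN·m
Load 3 — point force P=10 kN at a=5 m (b=L-a=5):
  R_A = P = 10 kN
  M_A = Pa = 10·5 = 50 kN·m
Load 4 — triangular load w₀=-6 kN/m (0→w₀ over full span):
  R_A = w₀L/2 = (-6)·10/2 = -30 kN
  M_A = w₀L²/3 = (-6)·10²/3 = -200 kN·m
Superposition: R_A = -89 kN, M_A = -1085/2 kN·m

R_A = -89 kN, M_A = -1085/2 kN·m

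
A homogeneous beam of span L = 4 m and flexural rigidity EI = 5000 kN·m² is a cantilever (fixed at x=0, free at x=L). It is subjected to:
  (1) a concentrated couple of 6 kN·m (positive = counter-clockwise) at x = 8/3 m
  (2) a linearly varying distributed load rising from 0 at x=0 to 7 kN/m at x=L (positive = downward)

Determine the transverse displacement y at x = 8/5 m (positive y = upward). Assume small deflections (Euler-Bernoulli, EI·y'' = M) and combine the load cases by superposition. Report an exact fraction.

Load 1 — applied couple M₀=6 kN·m at a=8/3 m (b=L-a=4/3):
  y_1 = M₀x²/(2EI)  [x≤a] = 6·(8/5)²/(2·5000) = 24/15625 m
Load 2 — triangular load w₀=7 kN/m (0→w₀ over full span):
  y_2 = (w₀Lx³/12-w₀L²x²/6-w₀x⁵/(120L))/EI = (7·4·(8/5)³/12-7·4²·(8/5)²/6-7·(8/5)⁵/(120·4))/5000 = -224896/29296875 m
Superposition: y = Σ y_i = -179896/29296875 m ≈ -0.006140 m

y(8/5) = -179896/29296875 m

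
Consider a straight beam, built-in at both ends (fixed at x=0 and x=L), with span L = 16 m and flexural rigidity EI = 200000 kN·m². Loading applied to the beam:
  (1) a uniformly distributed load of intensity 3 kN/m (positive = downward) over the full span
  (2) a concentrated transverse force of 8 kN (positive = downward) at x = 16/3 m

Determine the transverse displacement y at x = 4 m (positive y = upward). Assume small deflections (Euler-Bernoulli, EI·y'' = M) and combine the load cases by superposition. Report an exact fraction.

Load 1 — uniform load w=3 kN/m over full span:
  y_1 = -wx²(L-x)²/(24EI) = -3·4²·(16-4)²/(24·200000) = -9/6250 m
Load 2 — point force P=8 kN at a=16/3 m (b=L-a=32/3):
  y_2 = -Pb²x²(3aL-(3a+b)x)/(6L³EI)  [x≤a] = -8·(32/3)²·4²·(3·(16/3)·16-(3·(16/3)+(32/3))·4)/(6·16³·200000) = -112/253125 m
Superposition: y = Σ y_i = -953/506250 m ≈ -0.001882 m

y(4) = -953/506250 m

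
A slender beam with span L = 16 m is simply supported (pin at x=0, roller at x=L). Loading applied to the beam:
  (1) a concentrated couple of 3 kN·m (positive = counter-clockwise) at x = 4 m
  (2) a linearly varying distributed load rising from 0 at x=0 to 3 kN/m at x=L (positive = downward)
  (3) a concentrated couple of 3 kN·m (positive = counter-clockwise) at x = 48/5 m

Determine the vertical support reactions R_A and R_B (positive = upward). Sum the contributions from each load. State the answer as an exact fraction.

Load 1 — applied couple M₀=3 kN·m at a=4 m (b=L-a=12):
  R_A = M₀/L = 3/16 kN
  R_B = -M₀/L = -3/16 kN
Load 2 — triangular load w₀=3 kN/m (0→w₀ over full span):
  R_A = w₀L/6 = 3·16/6 = 8 kN
  R_B = w₀L/3 = 3·16/3 = 16 kN
Load 3 — applied couple M₀=3 kN·m at a=48/5 m (b=L-a=32/5):
  R_A = M₀/L = 3/16 kN
  R_B = -M₀/L = -3/16 kN
Superposition: R_A = 67/8 kN, R_B = 125/8 kN

R_A = 67/8 kN, R_B = 125/8 kN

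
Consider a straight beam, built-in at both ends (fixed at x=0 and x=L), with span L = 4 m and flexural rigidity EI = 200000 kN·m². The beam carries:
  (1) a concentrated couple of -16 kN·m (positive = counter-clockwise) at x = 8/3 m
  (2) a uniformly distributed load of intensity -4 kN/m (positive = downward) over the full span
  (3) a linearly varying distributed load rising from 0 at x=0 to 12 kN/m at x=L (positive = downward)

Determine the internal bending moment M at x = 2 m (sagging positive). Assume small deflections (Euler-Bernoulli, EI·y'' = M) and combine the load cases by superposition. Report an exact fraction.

M(2) = -4 kN·m

Load 1 — applied couple M₀=-16 kN·m at a=8/3 m (b=L-a=4/3):
  M_1 = R_Ax - M_A  [x≤a] with R_A=-16/3, M_A=-16/3 = (-16/3)·2 - (-16/3) = -16/3 kN·m
Load 2 — uniform load w=-4 kN/m over full span:
  M_2 = wLx/2 - wL²/12 - wx²/2 = (-4)·4·2/2 - (-4)·4²/12 - (-4)·2²/2 = -8/3 kN·m
Load 3 — triangular load w₀=12 kN/m (0→w₀ over full span):
  M_3 = 3w₀Lx/20 - w₀L²/30 - w₀x³/(6L) = 3·12·4·2/20 - 12·4²/30 - 12·2³/(6·4) = 4 kN·m
Superposition: M = Σ M_i = -4 kN·m ≈ -4.000000 kN·m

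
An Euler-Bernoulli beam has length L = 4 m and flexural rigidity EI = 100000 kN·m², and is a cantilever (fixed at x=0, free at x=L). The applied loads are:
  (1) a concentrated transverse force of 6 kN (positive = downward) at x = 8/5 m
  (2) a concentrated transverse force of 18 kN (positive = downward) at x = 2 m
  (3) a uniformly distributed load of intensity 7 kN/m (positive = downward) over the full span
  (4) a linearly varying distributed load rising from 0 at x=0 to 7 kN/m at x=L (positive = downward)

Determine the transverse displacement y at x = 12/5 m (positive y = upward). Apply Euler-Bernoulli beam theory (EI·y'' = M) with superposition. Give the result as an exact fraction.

y(12/5) = -507043/195312500 m

Load 1 — point force P=6 kN at a=8/5 m (b=L-a=12/5):
  y_1 = -Pa²(3x-a)/(6EI)  [x>a] = -6·(8/5)²·(3·(12/5)-(8/5))/(6·100000) = -56/390625 m
Load 2 — point force P=18 kN at a=2 m (b=L-a=2):
  y_2 = -Pa²(3x-a)/(6EI)  [x>a] = -18·2²·(3·(12/5)-2)/(6·100000) = -39/62500 m
Load 3 — uniform load w=7 kN/m over full span:
  y_3 = -wx²(x²-4Lx+6L²)/(24EI) = -7·(12/5)²·((12/5)²-4·4·(12/5)+6·4²)/(24·100000) = -2079/1953125 m
Load 4 — triangular load w₀=7 kN/m (0→w₀ over full span):
  y_4 = (w₀Lx³/12-w₀L²x²/6-w₀x⁵/(120L))/EI = (7·4·(12/5)³/12-7·4²·(12/5)²/6-7·(12/5)⁵/(120·4))/100000 = -37317/48828125 m
Superposition: y = Σ y_i = -507043/195312500 m ≈ -0.002596 m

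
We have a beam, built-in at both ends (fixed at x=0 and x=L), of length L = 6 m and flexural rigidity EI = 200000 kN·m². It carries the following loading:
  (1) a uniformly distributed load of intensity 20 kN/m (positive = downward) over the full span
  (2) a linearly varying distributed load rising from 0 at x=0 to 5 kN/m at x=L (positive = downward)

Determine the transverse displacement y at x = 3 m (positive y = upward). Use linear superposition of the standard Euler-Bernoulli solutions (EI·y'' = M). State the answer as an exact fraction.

Load 1 — uniform load w=20 kN/m over full span:
  y_1 = -wx²(L-x)²/(24EI) = -20·3²·(6-3)²/(24·200000) = -27/80000 m
Load 2 — triangular load w₀=5 kN/m (0→w₀ over full span):
  y_2 = -w₀x²(L-x)²(x+2L)/(120LEI) = -5·3²·(6-3)²·(3+2·6)/(120·6·200000) = -27/640000 m
Superposition: y = Σ y_i = -243/640000 m ≈ -0.000380 m

y(3) = -243/640000 m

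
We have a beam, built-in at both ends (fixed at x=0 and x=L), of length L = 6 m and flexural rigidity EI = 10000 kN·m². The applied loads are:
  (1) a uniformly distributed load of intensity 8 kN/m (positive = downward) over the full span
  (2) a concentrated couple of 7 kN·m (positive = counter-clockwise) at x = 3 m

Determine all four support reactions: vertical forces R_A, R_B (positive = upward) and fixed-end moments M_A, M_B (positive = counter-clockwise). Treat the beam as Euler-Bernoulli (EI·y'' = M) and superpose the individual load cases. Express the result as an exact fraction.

Load 1 — uniform load w=8 kN/m over full span:
  R_A = wL/2 = 8·6/2 = 24 kN
  M_A = wL²/12 = 8·6²/12 = 24 kN·m
  R_B = wL/2 = 8·6/2 = 24 kN
  M_B = -wL²/12 = -8·6²/12 = -24 kN·m
Load 2 — applied couple M₀=7 kN·m at a=3 m (b=L-a=3):
  R_A = 6M₀ab/L³ = 6·7·3·3/6³ = 7/4 kN
  M_A = M₀b(2a-b)/L² = 7·3·(2·3-3)/6² = 7/4 kN·m
  R_B = -6M₀ab/L³ = -6·7·3·3/6³ = -7/4 kN
  M_B = M₀a(2b-a)/L² = 7·3·(2·3-3)/6² = 7/4 kN·m
Superposition: R_A = 103/4 kN, M_A = 103/4 kN·m, R_B = 89/4 kN, M_B = -89/4 kN·m

R_A = 103/4 kN, M_A = 103/4 kN·m, R_B = 89/4 kN, M_B = -89/4 kN·m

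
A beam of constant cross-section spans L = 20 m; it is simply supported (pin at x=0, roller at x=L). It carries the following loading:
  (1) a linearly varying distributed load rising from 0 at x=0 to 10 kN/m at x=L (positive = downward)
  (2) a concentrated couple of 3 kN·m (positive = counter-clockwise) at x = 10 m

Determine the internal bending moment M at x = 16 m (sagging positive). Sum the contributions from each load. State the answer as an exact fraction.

Load 1 — triangular load w₀=10 kN/m (0→w₀ over full span):
  M_1 = w₀Lx/6 - w₀x³/(6L) = 10·20·16/6 - 10·16³/(6·20) = 192 kN·m
Load 2 — applied couple M₀=3 kN·m at a=10 m (b=L-a=10):
  M_2 = M₀x/L - M₀  [x>a] = 3·16/20 - 3 = -3/5 kN·m
Superposition: M = Σ M_i = 957/5 kN·m ≈ 191.400000 kN·m

M(16) = 957/5 kN·m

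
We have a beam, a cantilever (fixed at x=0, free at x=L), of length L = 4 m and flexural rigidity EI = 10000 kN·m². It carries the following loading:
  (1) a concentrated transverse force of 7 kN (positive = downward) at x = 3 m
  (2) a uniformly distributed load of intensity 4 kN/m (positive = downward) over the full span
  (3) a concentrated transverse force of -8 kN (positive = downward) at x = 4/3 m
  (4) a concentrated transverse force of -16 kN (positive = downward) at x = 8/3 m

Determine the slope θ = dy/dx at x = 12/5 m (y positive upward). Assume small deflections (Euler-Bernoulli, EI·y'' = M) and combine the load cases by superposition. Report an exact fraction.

Load 1 — point force P=7 kN at a=3 m (b=L-a=1):
  θ_1 = -Px(2a-x)/(2EI)  [x≤a] = -7·(12/5)·(2·3-(12/5))/(2·10000) = -189/62500 rad
Load 2 — uniform load w=4 kN/m over full span:
  θ_2 = -wx(x²-3Lx+3L²)/(6EI) = -4·(12/5)·((12/5)²-3·4·(12/5)+3·4²)/(6·10000) = -312/78125 rad
Load 3 — point force P=-8 kN at a=4/3 m (b=L-a=8/3):
  θ_3 = -Pa²/(2EI)  [x>a] = -(-8)·(4/3)²/(2·10000) = 4/5625 rad
Load 4 — point force P=-16 kN at a=8/3 m (b=L-a=4/3):
  θ_4 = -Px(2a-x)/(2EI)  [x≤a] = -(-16)·(12/5)·(2·(8/3)-(12/5))/(2·10000) = 88/15625 rad
Superposition: θ = Σ θ_i = -1897/2812500 rad ≈ -0.000674 rad

θ(12/5) = -1897/2812500 rad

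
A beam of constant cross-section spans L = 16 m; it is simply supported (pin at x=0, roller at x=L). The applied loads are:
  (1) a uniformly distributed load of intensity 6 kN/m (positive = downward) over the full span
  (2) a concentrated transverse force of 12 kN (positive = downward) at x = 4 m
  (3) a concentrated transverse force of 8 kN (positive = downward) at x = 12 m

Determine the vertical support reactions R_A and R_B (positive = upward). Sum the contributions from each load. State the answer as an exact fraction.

Load 1 — uniform load w=6 kN/m over full span:
  R_A = wL/2 = 6·16/2 = 48 kN
  R_B = wL/2 = 6·16/2 = 48 kN
Load 2 — point force P=12 kN at a=4 m (b=L-a=12):
  R_A = Pb/L = 12·12/16 = 9 kN
  R_B = Pa/L = 12·4/16 = 3 kN
Load 3 — point force P=8 kN at a=12 m (b=L-a=4):
  R_A = Pb/L = 8·4/16 = 2 kN
  R_B = Pa/L = 8·12/16 = 6 kN
Superposition: R_A = 59 kN, R_B = 57 kN

R_A = 59 kN, R_B = 57 kN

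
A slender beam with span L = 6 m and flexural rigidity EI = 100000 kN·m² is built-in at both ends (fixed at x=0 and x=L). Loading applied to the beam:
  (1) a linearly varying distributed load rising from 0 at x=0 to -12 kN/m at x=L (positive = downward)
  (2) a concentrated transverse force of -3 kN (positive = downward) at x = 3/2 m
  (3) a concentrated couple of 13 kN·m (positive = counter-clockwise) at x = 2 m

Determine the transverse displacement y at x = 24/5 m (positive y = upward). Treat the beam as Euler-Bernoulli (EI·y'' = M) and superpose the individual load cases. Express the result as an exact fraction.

y(24/5) = 3012557/25000000000 m

Load 1 — triangular load w₀=-12 kN/m (0→w₀ over full span):
  y_1 = -w₀x²(L-x)²(x+2L)/(120LEI) = -(-12)·(24/5)²·(6-(24/5))²·((24/5)+2·6)/(120·6·100000) = 4536/48828125 m
Load 2 — point force P=-3 kN at a=3/2 m (b=L-a=9/2):
  y_2 = -Pa²(L-x)²(3bL-(3b+a)(L-x))/(6L³EI)  [x>a] = -(-3)·(3/2)²·(6-(24/5))²·(3·(9/2)·6-(3·(9/2)+(3/2))·(6-(24/5)))/(6·6³·100000) = 189/40000000 m
Load 3 — applied couple M₀=13 kN·m at a=2 m (b=L-a=4):
  y_3 = (R_Ax³/6 - M_Ax²/2 - M₀(x-a)²/2)/EI  [x>a] with R_A=26/9, M_A=0 = ((26/9)·(24/5)³/6 - 0·(24/5)²/2 - 13·((24/5)-2)²/2)/100000 = 143/6250000 m
Superposition: y = Σ y_i = 3012557/25000000000 m ≈ 0.000121 m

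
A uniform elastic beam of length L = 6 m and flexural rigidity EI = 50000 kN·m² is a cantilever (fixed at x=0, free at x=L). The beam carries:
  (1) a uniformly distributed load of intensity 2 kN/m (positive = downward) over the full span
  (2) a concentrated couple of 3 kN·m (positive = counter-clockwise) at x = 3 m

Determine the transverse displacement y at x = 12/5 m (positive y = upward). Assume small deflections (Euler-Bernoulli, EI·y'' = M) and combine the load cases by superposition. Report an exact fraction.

y(12/5) = -5481/3906250 m

Load 1 — uniform load w=2 kN/m over full span:
  y_1 = -wx²(x²-4Lx+6L²)/(24EI) = -2·(12/5)²·((12/5)²-4·6·(12/5)+6·6²)/(24·50000) = -3078/1953125 m
Load 2 — applied couple M₀=3 kN·m at a=3 m (b=L-a=3):
  y_2 = M₀x²/(2EI)  [x≤a] = 3·(12/5)²/(2·50000) = 27/156250 m
Superposition: y = Σ y_i = -5481/3906250 m ≈ -0.001403 m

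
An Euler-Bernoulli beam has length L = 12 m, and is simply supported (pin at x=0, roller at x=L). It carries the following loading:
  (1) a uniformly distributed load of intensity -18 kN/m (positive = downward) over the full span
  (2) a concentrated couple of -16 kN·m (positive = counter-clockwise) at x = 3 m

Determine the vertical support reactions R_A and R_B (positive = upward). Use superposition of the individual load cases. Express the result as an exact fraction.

R_A = -328/3 kN, R_B = -320/3 kN

Load 1 — uniform load w=-18 kN/m over full span:
  R_A = wL/2 = (-18)·12/2 = -108 kN
  R_B = wL/2 = (-18)·12/2 = -108 kN
Load 2 — applied couple M₀=-16 kN·m at a=3 m (b=L-a=9):
  R_A = M₀/L = (-16)/12 = -4/3 kN
  R_B = -M₀/L = -(-16)/12 = 4/3 kN
Superposition: R_A = -328/3 kN, R_B = -320/3 kN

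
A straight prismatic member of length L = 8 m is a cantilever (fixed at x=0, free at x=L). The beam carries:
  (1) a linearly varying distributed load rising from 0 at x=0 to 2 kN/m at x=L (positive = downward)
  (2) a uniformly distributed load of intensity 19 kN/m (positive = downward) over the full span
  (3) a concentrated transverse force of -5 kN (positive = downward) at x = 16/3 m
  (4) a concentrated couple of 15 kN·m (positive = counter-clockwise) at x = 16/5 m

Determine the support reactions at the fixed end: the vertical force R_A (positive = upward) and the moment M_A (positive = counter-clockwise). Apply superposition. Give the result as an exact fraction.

R_A = 155 kN, M_A = 609 kN·m

Load 1 — triangular load w₀=2 kN/m (0→w₀ over full span):
  R_A = w₀L/2 = 2·8/2 = 8 kN
  M_A = w₀L²/3 = 2·8²/3 = 128/3 kN·m
Load 2 — uniform load w=19 kN/m over full span:
  R_A = wL = 19·8 = 152 kN
  M_A = wL²/2 = 19·8²/2 = 608 kN·m
Load 3 — point force P=-5 kN at a=16/3 m (b=L-a=8/3):
  R_A = P = (-5) = -5 kN
  M_A = Pa = (-5)·(16/3) = -80/3 kN·m
Load 4 — applied couple M₀=15 kN·m at a=16/5 m (b=L-a=24/5):
  R_A = 0 kN
  M_A = -M₀ = -15 kN·m
Superposition: R_A = 155 kN, M_A = 609 kN·m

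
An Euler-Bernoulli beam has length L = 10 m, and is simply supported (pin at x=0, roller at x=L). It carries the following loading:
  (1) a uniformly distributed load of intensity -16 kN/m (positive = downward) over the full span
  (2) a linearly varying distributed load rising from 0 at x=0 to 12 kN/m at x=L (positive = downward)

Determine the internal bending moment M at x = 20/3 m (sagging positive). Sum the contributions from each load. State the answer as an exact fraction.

Load 1 — uniform load w=-16 kN/m over full span:
  M_1 = wx(L-x)/2 = (-16)·(20/3)·(10-(20/3))/2 = -1600/9 kN·m
Load 2 — triangular load w₀=12 kN/m (0→w₀ over full span):
  M_2 = w₀Lx/6 - w₀x³/(6L) = 12·10·(20/3)/6 - 12·(20/3)³/(6·10) = 2000/27 kN·m
Superposition: M = Σ M_i = -2800/27 kN·m ≈ -103.703704 kN·m

M(20/3) = -2800/27 kN·m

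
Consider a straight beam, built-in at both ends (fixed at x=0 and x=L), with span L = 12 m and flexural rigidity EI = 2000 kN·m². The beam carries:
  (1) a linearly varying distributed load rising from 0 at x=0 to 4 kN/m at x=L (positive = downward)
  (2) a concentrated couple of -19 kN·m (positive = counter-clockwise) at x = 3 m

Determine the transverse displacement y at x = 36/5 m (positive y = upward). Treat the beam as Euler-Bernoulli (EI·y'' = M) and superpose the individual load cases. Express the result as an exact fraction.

y(36/5) = -1086579/15625000 m

Load 1 — triangular load w₀=4 kN/m (0→w₀ over full span):
  y_1 = -w₀x²(L-x)²(x+2L)/(120LEI) = -4·(36/5)²·(12-(36/5))²·((36/5)+2·12)/(120·12·2000) = -101088/1953125 m
Load 2 — applied couple M₀=-19 kN·m at a=3 m (b=L-a=9):
  y_2 = (R_Ax³/6 - M_Ax²/2 - M₀(x-a)²/2)/EI  [x>a] with R_A=-57/32, M_A=57/16 = ((-57/32)·(36/5)³/6 - (57/16)·(36/5)²/2 - (-19)·((36/5)-3)²/2)/2000 = -2223/125000 m
Superposition: y = Σ y_i = -1086579/15625000 m ≈ -0.069541 m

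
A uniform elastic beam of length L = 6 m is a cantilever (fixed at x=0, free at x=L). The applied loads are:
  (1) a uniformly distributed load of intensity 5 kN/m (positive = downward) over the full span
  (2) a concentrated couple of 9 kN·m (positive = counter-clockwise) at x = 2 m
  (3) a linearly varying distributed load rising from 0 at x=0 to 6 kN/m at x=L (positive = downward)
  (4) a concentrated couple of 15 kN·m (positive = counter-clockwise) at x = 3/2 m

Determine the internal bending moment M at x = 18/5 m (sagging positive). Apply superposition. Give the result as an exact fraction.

Load 1 — uniform load w=5 kN/m over full span:
  M_1 = -w(L-x)²/2 = -5·(6-(18/5))²/2 = -72/5 kN·m
Load 2 — applied couple M₀=9 kN·m at a=2 m (b=L-a=4):
  M_2 = 0  [x>a] = 0 kN·m
Load 3 — triangular load w₀=6 kN/m (0→w₀ over full span):
  M_3 = w₀Lx/2 - w₀L²/3 - w₀x³/(6L) = 6·6·(18/5)/2 - 6·6²/3 - 6·(18/5)³/(6·6) = -1872/125 kN·m
Load 4 — applied couple M₀=15 kN·m at a=3/2 m (b=L-a=9/2):
  M_4 = 0  [x>a] = 0 kN·m
Superposition: M = Σ M_i = -3672/125 kN·m ≈ -29.376000 kN·m

M(18/5) = -3672/125 kN·m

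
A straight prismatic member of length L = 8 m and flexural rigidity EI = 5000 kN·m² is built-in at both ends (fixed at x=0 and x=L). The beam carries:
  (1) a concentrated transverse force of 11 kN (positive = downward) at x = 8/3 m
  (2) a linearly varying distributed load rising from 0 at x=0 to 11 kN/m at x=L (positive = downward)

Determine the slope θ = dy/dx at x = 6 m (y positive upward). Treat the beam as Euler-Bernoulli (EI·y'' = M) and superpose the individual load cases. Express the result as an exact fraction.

θ(6) = 1793/300000 rad

Load 1 — point force P=11 kN at a=8/3 m (b=L-a=16/3):
  θ_1 = Pa²(L-x)(2bL-(3b+a)(L-x))/(2L³EI)  [x>a] = 11·(8/3)²·(8-6)·(2·(16/3)·8-(3·(16/3)+(8/3))·(8-6))/(2·8³·5000) = 11/7500 rad
Load 2 — triangular load w₀=11 kN/m (0→w₀ over full span):
  θ_2 = -w₀(2x(L-x)(L-2x)(x+2L)+x²(L-x)²)/(120LEI) = -11·(2·6·(8-6)·(8-2·6)·(6+2·8)+6²·(8-6)²)/(120·8·5000) = 451/100000 rad
Superposition: θ = Σ θ_i = 1793/300000 rad ≈ 0.005977 rad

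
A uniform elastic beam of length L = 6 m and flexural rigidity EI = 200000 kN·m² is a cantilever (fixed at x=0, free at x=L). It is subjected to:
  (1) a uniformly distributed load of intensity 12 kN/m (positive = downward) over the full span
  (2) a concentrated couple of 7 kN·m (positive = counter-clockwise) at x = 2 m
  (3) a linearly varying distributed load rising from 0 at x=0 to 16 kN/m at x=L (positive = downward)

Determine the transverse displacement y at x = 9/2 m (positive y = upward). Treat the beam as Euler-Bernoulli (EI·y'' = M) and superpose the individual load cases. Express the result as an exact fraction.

y(9/2) = -200443/16000000 m

Load 1 — uniform load w=12 kN/m over full span:
  y_1 = -wx²(x²-4Lx+6L²)/(24EI) = -12·(9/2)²·((9/2)²-4·6·(9/2)+6·6²)/(24·200000) = -41553/6400000 m
Load 2 — applied couple M₀=7 kN·m at a=2 m (b=L-a=4):
  y_2 = M₀a(2x-a)/(2EI)  [x>a] = 7·2·(2·(9/2)-2)/(2·200000) = 49/200000 m
Load 3 — triangular load w₀=16 kN/m (0→w₀ over full span):
  y_3 = (w₀Lx³/12-w₀L²x²/6-w₀x⁵/(120L))/EI = (16·6·(9/2)³/12-16·6²·(9/2)²/6-16·(9/2)⁵/(120·6))/200000 = -200961/32000000 m
Superposition: y = Σ y_i = -200443/16000000 m ≈ -0.012528 m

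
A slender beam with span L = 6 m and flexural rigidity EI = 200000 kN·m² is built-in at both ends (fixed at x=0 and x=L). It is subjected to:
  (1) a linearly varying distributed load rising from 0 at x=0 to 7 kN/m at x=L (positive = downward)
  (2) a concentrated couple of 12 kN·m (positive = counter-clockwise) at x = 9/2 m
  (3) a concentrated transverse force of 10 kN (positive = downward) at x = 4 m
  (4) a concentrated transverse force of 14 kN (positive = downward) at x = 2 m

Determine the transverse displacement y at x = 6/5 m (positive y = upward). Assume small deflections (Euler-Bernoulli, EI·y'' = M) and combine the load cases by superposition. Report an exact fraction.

Load 1 — triangular load w₀=7 kN/m (0→w₀ over full span):
  y_1 = -w₀x²(L-x)²(x+2L)/(120LEI) = -7·(6/5)²·(6-(6/5))²·((6/5)+2·6)/(120·6·200000) = -2079/97656250 m
Load 2 — applied couple M₀=12 kN·m at a=9/2 m (b=L-a=3/2):
  y_2 = (R_Ax³/6 - M_Ax²/2)/EI  [x≤a] with R_A=9/4, M_A=15/4 = ((9/4)·(6/5)³/6 - (15/4)·(6/5)²/2)/200000 = -513/50000000 m
Load 3 — point force P=10 kN at a=4 m (b=L-a=2):
  y_3 = -Pb²x²(3aL-(3a+b)x)/(6L³EI)  [x≤a] = -10·2²·(6/5)²·(3·4·6-(3·4+2)·(6/5))/(6·6³·200000) = -23/1875000 m
Load 4 — point force P=14 kN at a=2 m (b=L-a=4):
  y_4 = -Pb²x²(3aL-(3a+b)x)/(6L³EI)  [x≤a] = -14·4²·(6/5)²·(3·2·6-(3·2+4)·(6/5))/(6·6³·200000) = -7/234375 m
Superposition: y = Σ y_i = -1381543/18750000000 m ≈ -0.000074 m

y(6/5) = -1381543/18750000000 m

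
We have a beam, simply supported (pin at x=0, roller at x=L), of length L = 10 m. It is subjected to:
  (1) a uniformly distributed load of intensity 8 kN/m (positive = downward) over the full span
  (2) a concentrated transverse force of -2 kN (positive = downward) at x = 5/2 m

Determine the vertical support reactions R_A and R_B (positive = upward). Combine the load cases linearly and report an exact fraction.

R_A = 77/2 kN, R_B = 79/2 kN

Load 1 — uniform load w=8 kN/m over full span:
  R_A = wL/2 = 8·10/2 = 40 kN
  R_B = wL/2 = 8·10/2 = 40 kN
Load 2 — point force P=-2 kN at a=5/2 m (b=L-a=15/2):
  R_A = Pb/L = (-2)·(15/2)/10 = -3/2 kN
  R_B = Pa/L = (-2)·(5/2)/10 = -1/2 kN
Superposition: R_A = 77/2 kN, R_B = 79/2 kN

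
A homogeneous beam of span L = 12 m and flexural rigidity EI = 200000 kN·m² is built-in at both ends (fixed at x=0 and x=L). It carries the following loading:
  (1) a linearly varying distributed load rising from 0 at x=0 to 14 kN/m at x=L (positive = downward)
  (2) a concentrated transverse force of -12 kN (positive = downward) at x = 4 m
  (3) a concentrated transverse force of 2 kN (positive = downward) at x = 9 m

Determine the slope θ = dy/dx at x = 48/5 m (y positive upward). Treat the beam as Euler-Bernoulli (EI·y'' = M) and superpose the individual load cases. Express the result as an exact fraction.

θ(48/5) = 56137/125000000 rad

Load 1 — triangular load w₀=14 kN/m (0→w₀ over full span):
  θ_1 = -w₀(2x(L-x)(L-2x)(x+2L)+x²(L-x)²)/(120LEI) = -14·(2·(48/5)·(12-(48/5))·(12-2·(48/5))·((48/5)+2·12)+(48/5)²·(12-(48/5))²)/(120·12·200000) = 1008/1953125 rad
Load 2 — point force P=-12 kN at a=4 m (b=L-a=8):
  θ_2 = Pa²(L-x)(2bL-(3b+a)(L-x))/(2L³EI)  [x>a] = (-12)·4²·(12-(48/5))·(2·8·12-(3·8+4)·(12-(48/5)))/(2·12³·200000) = -13/156250 rad
Load 3 — point force P=2 kN at a=9 m (b=L-a=3):
  θ_3 = Pa²(L-x)(2bL-(3b+a)(L-x))/(2L³EI)  [x>a] = 2·9²·(12-(48/5))·(2·3·12-(3·3+9)·(12-(48/5)))/(2·12³·200000) = 81/5000000 rad
Superposition: θ = Σ θ_i = 56137/125000000 rad ≈ 0.000449 rad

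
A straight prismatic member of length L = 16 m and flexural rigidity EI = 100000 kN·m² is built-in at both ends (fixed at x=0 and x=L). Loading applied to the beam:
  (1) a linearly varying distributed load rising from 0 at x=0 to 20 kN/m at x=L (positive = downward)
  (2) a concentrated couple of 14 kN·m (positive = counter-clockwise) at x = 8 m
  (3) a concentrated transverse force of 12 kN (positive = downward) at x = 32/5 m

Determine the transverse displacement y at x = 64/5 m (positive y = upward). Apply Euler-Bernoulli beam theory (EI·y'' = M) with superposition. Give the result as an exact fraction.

Load 1 — triangular load w₀=20 kN/m (0→w₀ over full span):
  y_1 = -w₀x²(L-x)²(x+2L)/(120LEI) = -20·(64/5)²·(16-(64/5))²·((64/5)+2·16)/(120·16·100000) = -229376/29296875 m
Load 2 — applied couple M₀=14 kN·m at a=8 m (b=L-a=8):
  y_2 = (R_Ax³/6 - M_Ax²/2 - M₀(x-a)²/2)/EI  [x>a] with R_A=21/16, M_A=7/2 = ((21/16)·(64/5)³/6 - (7/2)·(64/5)²/2 - 14·((64/5)-8)²/2)/100000 = 42/390625 m
Load 3 — point force P=12 kN at a=32/5 m (b=L-a=48/5):
  y_3 = -Pa²(L-x)²(3bL-(3b+a)(L-x))/(6L³EI)  [x>a] = -12·(32/5)²·(16-(64/5))²·(3·(48/5)·16-(3·(48/5)+(32/5))·(16-(64/5)))/(6·16³·100000) = -34816/48828125 m
Superposition: y = Σ y_i = -1235578/146484375 m ≈ -0.008435 m

y(64/5) = -1235578/146484375 m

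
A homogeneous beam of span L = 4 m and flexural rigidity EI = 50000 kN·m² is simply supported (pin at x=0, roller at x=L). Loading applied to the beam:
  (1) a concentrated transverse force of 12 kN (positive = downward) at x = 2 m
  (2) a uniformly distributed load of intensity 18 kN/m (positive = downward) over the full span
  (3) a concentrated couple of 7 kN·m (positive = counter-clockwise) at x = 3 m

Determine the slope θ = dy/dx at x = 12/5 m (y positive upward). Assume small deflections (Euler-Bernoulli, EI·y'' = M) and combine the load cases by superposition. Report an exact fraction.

θ(12/5) = 59329/150000000 rad

Load 1 — point force P=12 kN at a=2 m (b=L-a=2):
  θ_1 = -Pa(2L²-6Lx+3x²+a²)/(6LEI)  [x>a] = -12·2·(2·4²-6·4·(12/5)+3·(12/5)²+2²)/(6·4·50000) = 27/312500 rad
Load 2 — uniform load w=18 kN/m over full span:
  θ_2 = -w(L³-6Lx²+4x³)/(24EI) = -18·(4³-6·4·(12/5)²+4·(12/5)³)/(24·50000) = 111/390625 rad
Load 3 — applied couple M₀=7 kN·m at a=3 m (b=L-a=1):
  θ_3 = (M₀x²/(2L)+C₁)/EI  [x≤a] with C₁=M₀(3b²-L²)/(6L)=-91/24 = (7·(12/5)²/(2·4)+(-91/24))/50000 = 749/30000000 rad
Superposition: θ = Σ θ_i = 59329/150000000 rad ≈ 0.000396 rad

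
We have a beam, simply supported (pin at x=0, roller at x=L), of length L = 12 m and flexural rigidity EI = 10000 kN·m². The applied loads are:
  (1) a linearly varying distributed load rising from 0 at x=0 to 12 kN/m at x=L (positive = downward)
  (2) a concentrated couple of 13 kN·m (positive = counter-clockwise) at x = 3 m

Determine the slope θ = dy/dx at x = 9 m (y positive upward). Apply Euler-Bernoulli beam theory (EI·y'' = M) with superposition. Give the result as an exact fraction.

Load 1 — triangular load w₀=12 kN/m (0→w₀ over full span):
  θ_1 = -w₀(7L⁴-30L²x²+15x⁴)/(360LEI) = -12·(7·12⁴-30·12²·9²+15·9⁴)/(360·12·10000) = 11817/400000 rad
Load 2 — applied couple M₀=13 kN·m at a=3 m (b=L-a=9):
  θ_2 = (M₀x²/(2L)-M₀(x-a)+C₁)/EI  [x>a] with C₁=M₀(3b²-L²)/(6L)=143/8 = (13·9²/(2·12)-13·(9-3)+(143/8))/10000 = -13/8000 rad
Superposition: θ = Σ θ_i = 11167/400000 rad ≈ 0.027918 rad

θ(9) = 11167/400000 rad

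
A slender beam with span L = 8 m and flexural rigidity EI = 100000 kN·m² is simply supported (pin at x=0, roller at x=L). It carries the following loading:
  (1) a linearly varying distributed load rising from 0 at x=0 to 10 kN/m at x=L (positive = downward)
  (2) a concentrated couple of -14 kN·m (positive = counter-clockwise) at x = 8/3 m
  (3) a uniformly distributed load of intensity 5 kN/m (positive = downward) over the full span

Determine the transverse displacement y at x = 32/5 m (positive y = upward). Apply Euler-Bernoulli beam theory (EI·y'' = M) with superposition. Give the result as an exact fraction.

y(32/5) = -301954/87890625 m

Load 1 — triangular load w₀=10 kN/m (0→w₀ over full span):
  y_1 = -w₀x(7L⁴-10L²x²+3x⁴)/(360LEI) = -10·(32/5)·(7·8⁴-10·8²·(32/5)²+3·(32/5)⁴)/(360·8·100000) = -16256/9765625 m
Load 2 — applied couple M₀=-14 kN·m at a=8/3 m (b=L-a=16/3):
  y_2 = (M₀x³/(6L)-M₀(x-a)²/2+C₁x)/EI  [x>a] with C₁=M₀(3b²-L²)/(6L)=-56/9 = ((-14)·(32/5)³/(6·8)-(-14)·((32/5)-(8/3))²/2+(-56/9)·(32/5))/100000 = -658/3515625 m
Load 3 — uniform load w=5 kN/m over full span:
  y_3 = -wx(L³-2Lx²+x³)/(24EI) = -5·(32/5)·(8³-2·8·(32/5)²+(32/5)³)/(24·100000) = -1856/1171875 m
Superposition: y = Σ y_i = -301954/87890625 m ≈ -0.003436 m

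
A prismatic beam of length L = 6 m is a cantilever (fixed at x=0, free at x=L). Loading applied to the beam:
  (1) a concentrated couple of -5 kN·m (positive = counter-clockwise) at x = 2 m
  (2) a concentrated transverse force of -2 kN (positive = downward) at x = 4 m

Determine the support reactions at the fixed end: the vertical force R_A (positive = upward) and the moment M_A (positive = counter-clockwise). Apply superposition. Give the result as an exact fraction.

R_A = -2 kN, M_A = -3 kN·m

Load 1 — applied couple M₀=-5 kN·m at a=2 m (b=L-a=4):
  R_A = 0 kN
  M_A = -M₀ = -(-5) = 5 kN·m
Load 2 — point force P=-2 kN at a=4 m (b=L-a=2):
  R_A = P = (-2) = -2 kN
  M_A = Pa = (-2)·4 = -8 kN·m
Superposition: R_A = -2 kN, M_A = -3 kN·m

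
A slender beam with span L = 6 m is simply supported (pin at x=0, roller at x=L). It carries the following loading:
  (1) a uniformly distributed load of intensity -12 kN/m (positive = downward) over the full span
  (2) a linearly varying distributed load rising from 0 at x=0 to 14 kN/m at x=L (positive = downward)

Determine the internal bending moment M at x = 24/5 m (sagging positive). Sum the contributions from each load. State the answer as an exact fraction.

Load 1 — uniform load w=-12 kN/m over full span:
  M_1 = wx(L-x)/2 = (-12)·(24/5)·(6-(24/5))/2 = -864/25 kN·m
Load 2 — triangular load w₀=14 kN/m (0→w₀ over full span):
  M_2 = w₀Lx/6 - w₀x³/(6L) = 14·6·(24/5)/6 - 14·(24/5)³/(6·6) = 3024/125 kN·m
Superposition: M = Σ M_i = -1296/125 kN·m ≈ -10.368000 kN·m

M(24/5) = -1296/125 kN·m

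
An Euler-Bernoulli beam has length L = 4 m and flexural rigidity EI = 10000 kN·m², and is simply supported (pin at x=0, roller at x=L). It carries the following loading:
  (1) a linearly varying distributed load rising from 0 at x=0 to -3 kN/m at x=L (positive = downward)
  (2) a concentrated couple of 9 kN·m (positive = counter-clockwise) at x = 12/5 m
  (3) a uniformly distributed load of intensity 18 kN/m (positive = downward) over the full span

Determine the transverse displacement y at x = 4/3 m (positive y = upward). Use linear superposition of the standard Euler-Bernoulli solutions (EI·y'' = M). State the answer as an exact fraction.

y(4/3) = -19442/3796875 m

Load 1 — triangular load w₀=-3 kN/m (0→w₀ over full span):
  y_1 = -w₀x(7L⁴-10L²x²+3x⁴)/(360LEI) = -(-3)·(4/3)·(7·4⁴-10·4²·(4/3)²+3·(4/3)⁴)/(360·4·10000) = 64/151875 m
Load 2 — applied couple M₀=9 kN·m at a=12/5 m (b=L-a=8/5):
  y_2 = (M₀x³/(6L)+C₁x)/EI  [x≤a] with C₁=M₀(3b²-L²)/(6L)=-78/25 = (9·(4/3)³/(6·4)+(-78/25)·(4/3))/10000 = -46/140625 m
Load 3 — uniform load w=18 kN/m over full span:
  y_3 = -wx(L³-2Lx²+x³)/(24EI) = -18·(4/3)·(4³-2·4·(4/3)²+(4/3)³)/(24·10000) = -88/16875 m
Superposition: y = Σ y_i = -19442/3796875 m ≈ -0.005121 m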